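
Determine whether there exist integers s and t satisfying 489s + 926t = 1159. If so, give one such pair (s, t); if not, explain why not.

s = 561, t = -295

489 and 926 are coprime, so 489s + 926t ranges over all of ℤ.
Run the Euclidean algorithm on 926 and 489: 926 = 1·489 + 437, 489 = 1·437 + 52, 437 = 8·52 + 21, 52 = 2·21 + 10, 21 = 2·10 + 1, 10 = 10·1 + 0.
Working back up the chain: 1 = 21 − 2·10 = 21 − 2·(52 − 2·21) = −2·52 + 5·21 = −2·52 + 5·(437 − 8·52) = 5·437 − 42·52 = 5·437 − 42·(489 − 1·437) = −42·489 + 47·437 = −42·489 + 47·(926 − 1·489) = 47·926 − 89·489. So 489·(-89) + 926·47 = 1.
Times 1159: 489·(-103151) + 926·54473 = 1159, so (-103151, 54473) solves it.
Adding 112·926 to s and subtracting 112·489 from t gives the tidier solution (561, -295).
Check: 489·561 + 926·(-295) = 274329 − 273170 = 1159. ✓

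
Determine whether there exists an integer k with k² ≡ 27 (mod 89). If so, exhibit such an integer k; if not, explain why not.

There is no such integer.

89 is prime, so by Euler's criterion 27 is a square mod 89 iff 27^((89−1)/2) = 27^44 ≡ 1 (mod 89).
Repeated squaring mod 89: 27^2 = 729 ≡ 17; 27^4 ≡ 17² = 289 ≡ 22; 27^8 ≡ 22² = 484 ≡ 39; 27^16 ≡ 39² = 1521 ≡ 8; 27^32 ≡ 8² = 64 ≡ 64.
Since 44 = 32 + 8 + 4, 27^44 ≡ 64 · 39 · 22; multiplying out mod 89: 64·39 = 2496 ≡ 4, then 4·22 = 88 ≡ 88. Thus 27^44 ≡ 88 ≡ −1 (mod 89).
The value −1 means 27 is a non-residue modulo 89, so k² ≡ 27 (mod 89) is impossible.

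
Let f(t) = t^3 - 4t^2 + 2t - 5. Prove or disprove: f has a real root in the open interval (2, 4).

Such a root exists.

f(2) = -9 and f(4) = 3, which have opposite signs.
f is continuous everywhere (it is a polynomial), in particular on [2, 4].
By the Intermediate Value Theorem f must vanish at some point of (2, 4).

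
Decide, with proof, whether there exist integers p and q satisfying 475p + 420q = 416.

There are no such integers.

Both 475 and 420 are divisible by gcd(475, 420) = 5, hence so is any combination 475p + 420q.
But 416 = 5·83 + 1, so 5 ∤ 416.
Therefore 475p + 420q = 416 has no solution in integers.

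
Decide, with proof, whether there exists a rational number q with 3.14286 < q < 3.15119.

Look for a denominator N such that an integer falls strictly between N·3.14286 and N·3.15119. N = 20 works: 20·3.14286 = 62.85720 < 63 < 63.02380 = 20·3.15119.
Hence 63/20 is a rational number with 3.14286 < 63/20 < 3.15119.

q = 63/20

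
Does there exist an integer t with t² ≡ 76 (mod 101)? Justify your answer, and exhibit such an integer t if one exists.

t = 51

t = 51 works: 51² = 2601, and 2601 − 76 = 2525 = 25·101.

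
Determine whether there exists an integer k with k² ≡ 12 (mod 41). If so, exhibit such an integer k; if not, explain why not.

No such integer exists.

Apply Euler's criterion with the prime 41: 12 is a quadratic residue iff 12^20 ≡ 1 (mod 41), and a non-residue iff it is ≡ −1.
Repeated squaring mod 41: 12^2 = 144 ≡ 21; 12^4 ≡ 21² = 441 ≡ 31; 12^8 ≡ 31² = 961 ≡ 18; 12^16 ≡ 18² = 324 ≡ 37.
Since 20 = 16 + 4, 12^20 ≡ 37 · 31; multiplying out mod 41: 37·31 = 1147 ≡ 40. Thus 12^20 ≡ 40 ≡ −1 (mod 41).
The value −1 means 12 is a non-residue modulo 41, so k² ≡ 12 (mod 41) is impossible.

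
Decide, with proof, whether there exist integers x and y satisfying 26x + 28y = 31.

There are no such integers.

gcd(26, 28) = 2, so every integer of the form 26x + 28y is a multiple of 2.
But 31 = 2·15 + 1, so 2 ∤ 31.
Hence no integers x, y satisfy the equation.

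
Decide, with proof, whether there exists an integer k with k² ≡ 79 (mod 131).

No, no such integer exists.

131 is prime, so by Euler's criterion 79 is a square mod 131 iff 79^((131−1)/2) = 79^65 ≡ 1 (mod 131).
Squaring successively (mod 131): 79^2 = 6241 ≡ 84; 79^4 ≡ 84² = 7056 ≡ 113; 79^8 ≡ 113² = 12769 ≡ 62; 79^16 ≡ 62² = 3844 ≡ 45; 79^32 ≡ 45² = 2025 ≡ 60; 79^64 ≡ 60² = 3600 ≡ 63.
Since 65 = 64 + 1, 79^65 ≡ 63 · 79; multiplying out mod 131: 63·79 = 4977 ≡ 130. Thus 79^65 ≡ 130 ≡ −1 (mod 131).
By Euler's criterion 79 is a quadratic non-residue mod 131: no k satisfies k² ≡ 79 (mod 131).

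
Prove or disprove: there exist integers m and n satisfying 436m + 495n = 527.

436 and 495 are coprime, so 436m + 495n ranges over all of ℤ.
Dividing repeatedly: 495 = 1·436 + 59, 436 = 7·59 + 23, 59 = 2·23 + 13, 23 = 1·13 + 10, 13 = 1·10 + 3, 10 = 3·3 + 1, 3 = 3·1 + 0.
Back-substituting, 1 = 10 − 3·3 = 10 − 3·(13 − 1·10) = −3·13 + 4·10 = −3·13 + 4·(23 − 1·13) = 4·23 − 7·13 = 4·23 − 7·(59 − 2·23) = −7·59 + 18·23 = −7·59 + 18·(436 − 7·59) = 18·436 − 133·59 = 18·436 − 133·(495 − 1·436) = −133·495 + 151·436; that is, 436·151 + 495·(-133) = 1.
Times 527: 436·79577 + 495·(-70091) = 527, so (79577, -70091) solves it.
Subtracting 160·495 from m and adding 160·436 to n gives the tidier solution (377, -331).
Indeed 436·377 + 495·(-331) = 164372 − 163845 = 527.

m = 377, n = -331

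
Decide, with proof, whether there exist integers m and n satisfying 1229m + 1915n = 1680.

m = 1170, n = -750

1229 and 1915 are coprime, so 1229m + 1915n ranges over all of ℤ.
Dividing repeatedly: 1915 = 1·1229 + 686, 1229 = 1·686 + 543, 686 = 1·543 + 143, 543 = 3·143 + 114, 143 = 1·114 + 29, 114 = 3·29 + 27, 29 = 1·27 + 2, 27 = 13·2 + 1, 2 = 2·1 + 0.
Unwinding: 1 = 27 − 13·2 = 27 − 13·(29 − 1·27) = −13·29 + 14·27 = −13·29 + 14·(114 − 3·29) = 14·114 − 55·29 = 14·114 − 55·(143 − 1·114) = −55·143 + 69·114 = −55·143 + 69·(543 − 3·143) = 69·543 − 262·143 = 69·543 − 262·(686 − 1·543) = −262·686 + 331·543 = −262·686 + 331·(1229 − 1·686) = 331·1229 − 593·686 = 331·1229 − 593·(1915 − 1·1229) = −593·1915 + 924·1229, i.e. 1229·924 + 1915·(-593) = 1.
Scaling by 1680 gives the particular solution (m, n) = (1552320, -996240).
Shifting by a multiple of (1915, −1229) keeps it a solution: m = 1552320 − 810·1915 = 1170, n = -996240 + 810·1229 = -750.
Check: 1229·1170 + 1915·(-750) = 1437930 − 1436250 = 1680. ✓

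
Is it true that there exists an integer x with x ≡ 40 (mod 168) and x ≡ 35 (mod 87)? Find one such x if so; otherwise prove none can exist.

Both moduli are multiples of 3 = gcd(168, 87), so any solution would satisfy x ≡ 40 and x ≡ 35 modulo 3 simultaneously.
However 40 ≡ 1 and 35 ≡ 2 (mod 3), and 1 ≠ 2.
Therefore no such x exists.

There is no such integer.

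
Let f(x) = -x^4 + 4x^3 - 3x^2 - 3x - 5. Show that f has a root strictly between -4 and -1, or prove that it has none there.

No such root exists.

f(-4) = -553 and f(-1) = -10, both negative, so a sign-change argument is unavailable; we show f keeps this sign on the whole interval.
Shift to the endpoint -1: with x = -1 − u (0 < u < 3), one computes f(-1 − u) = -u^4 - 8u^3 - 21u^2 - 19u - 10.
All 5 nonzero coefficients of this polynomial in u are negative; hence for u > 0 the value is a sum of negative terms (the constant -10 among them).
So f is strictly negative on (-4, -1); no root exists in the interval.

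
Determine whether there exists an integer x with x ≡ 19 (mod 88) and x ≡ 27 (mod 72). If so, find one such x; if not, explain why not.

x = 459

The moduli are not coprime: gcd(88, 72) = 8. Compatibility requires 8 ∣ (27 − 19) = 8, which holds, so solutions exist.
The integers ≡ 19 (mod 88) are 19, 107, 195, 283, 371, 459, …; their remainders mod 72 are 19, 35, 51, 67, 11, 27, so x = 459 is the first that is ≡ 27 (mod 72).
Check: 459 mod 88 = 19, 459 mod 72 = 27. ✓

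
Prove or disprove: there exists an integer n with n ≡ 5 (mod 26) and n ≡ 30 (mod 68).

No, no such integer exists.

Reduce both congruences modulo 2, which divides 26 and 68: they say n ≡ 5 (mod 2) and n ≡ 30 (mod 2).
But 5 mod 2 = 1 while 30 mod 2 = 0, a contradiction.
Therefore no such n exists.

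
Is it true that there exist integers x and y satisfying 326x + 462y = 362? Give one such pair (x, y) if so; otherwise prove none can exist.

x = 157, y = -110

Since gcd(326, 462) = 2 and 362 = 2·181, Bézout's identity guarantees a solution.
Dividing through by 2 reduces the equation to 163x + 231y = 181.
Dividing repeatedly: 231 = 1·163 + 68, 163 = 2·68 + 27, 68 = 2·27 + 14, 27 = 1·14 + 13, 14 = 1·13 + 1, 13 = 13·1 + 0.
Back-substituting, 1 = 14 − 1·13 = 14 − (27 − 1·14) = −27 + 2·14 = −27 + 2·(68 − 2·27) = 2·68 − 5·27 = 2·68 − 5·(163 − 2·68) = −5·163 + 12·68 = −5·163 + 12·(231 − 1·163) = 12·231 − 17·163; that is, 163·(-17) + 231·12 = 1.
Scaling by 181 gives the particular solution (x, y) = (-3077, 2172).
The general solution is x = -3077 + 231k, y = 2172 − 163k; taking k = 14 gives the smaller pair x = 157, y = -110.
Indeed 326·157 + 462·(-110) = 51182 − 50820 = 362.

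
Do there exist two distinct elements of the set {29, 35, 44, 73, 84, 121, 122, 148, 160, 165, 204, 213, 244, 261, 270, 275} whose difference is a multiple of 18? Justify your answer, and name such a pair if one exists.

No such pair exists.

Two integers differ by a multiple of 18 exactly when they have the same residue mod 18. The residues are 29↦11, 35↦17, 44↦8, 73↦1, 84↦12, 121↦13, 122↦14, 148↦4, 160↦16, 165↦3, 204↦6, 213↦15, 244↦10, 261↦9, 270↦0, 275↦5.
These 16 residues are pairwise different, hence no difference of two elements is divisible by 18.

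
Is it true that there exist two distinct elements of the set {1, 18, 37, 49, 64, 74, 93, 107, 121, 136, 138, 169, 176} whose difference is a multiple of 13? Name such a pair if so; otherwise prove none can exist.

Two integers differ by a multiple of 13 exactly when they have the same residue mod 13. The residues are 1↦1, 18↦5, 37↦11, 49↦10, 64↦12, 74↦9, 93↦2, 107↦3, 121↦4, 136↦6, 138↦8, 169↦0, 176↦7.
These 13 residues are pairwise different, hence no difference of two elements is divisible by 13.

No, no such pair exists.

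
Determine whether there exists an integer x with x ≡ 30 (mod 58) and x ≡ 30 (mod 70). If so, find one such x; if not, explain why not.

The moduli are not coprime: gcd(58, 70) = 2. Compatibility requires 2 ∣ (30 − 30) = 0, which holds, so solutions exist.
The smallest candidate x = 30 works directly: 30 ≡ 30 (mod 70).
Verify: 30 = 0·58 + 30 and 30 = 0·70 + 30. ✓

x = 30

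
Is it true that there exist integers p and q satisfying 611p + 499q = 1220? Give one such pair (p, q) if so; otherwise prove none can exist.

Since gcd(611, 499) = 1, every integer is an integer combination of 611 and 499.
Run the Euclidean algorithm on 611 and 499: 611 = 1·499 + 112, 499 = 4·112 + 51, 112 = 2·51 + 10, 51 = 5·10 + 1, 10 = 10·1 + 0.
Working back up the chain: 1 = 51 − 5·10 = 51 − 5·(112 − 2·51) = −5·112 + 11·51 = −5·112 + 11·(499 − 4·112) = 11·499 − 49·112 = 11·499 − 49·(611 − 1·499) = −49·611 + 60·499. So 611·(-49) + 499·60 = 1.
Times 1220: 611·(-59780) + 499·73200 = 1220, so (-59780, 73200) solves it.
Shifting by a multiple of (499, −611) keeps it a solution: p = -59780 + 120·499 = 100, q = 73200 − 120·611 = -120.
Check: 611·100 + 499·(-120) = 61100 − 59880 = 1220. ✓

p = 100, q = -120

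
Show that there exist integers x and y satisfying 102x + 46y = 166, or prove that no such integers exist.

Since gcd(102, 46) = 2 and 166 = 2·83, Bézout's identity guarantees a solution.
Dividing through by 2 reduces the equation to 51x + 23y = 83.
Euclidean algorithm: 51 = 2·23 + 5, 23 = 4·5 + 3, 5 = 1·3 + 2, 3 = 1·2 + 1, 2 = 2·1 + 0.
Unwinding: 1 = 3 − 1·2 = 3 − (5 − 1·3) = −5 + 2·3 = −5 + 2·(23 − 4·5) = 2·23 − 9·5 = 2·23 − 9·(51 − 2·23) = −9·51 + 20·23, i.e. 51·(-9) + 23·20 = 1.
Times 83: 51·(-747) + 23·1660 = 83, so (-747, 1660) solves it.
Adding 33·23 to x and subtracting 33·51 from y gives the tidier solution (12, -23).
Indeed 102·12 + 46·(-23) = 1224 − 1058 = 166.

x = 12, y = -23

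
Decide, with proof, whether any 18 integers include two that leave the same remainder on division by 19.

Take the 18 consecutive integers 40, 41, …, 57: their residues mod 19 are all distinct because 18 ≤ 19.
Hence this collection has no pair with equal remainders mod 19, disproving the claim.

No; for instance {40, 41, 42, 43, 44, 45, 46, 47, 48, 49, 50, 51, 52, 53, 54, 55, 56, 57} is a counterexample.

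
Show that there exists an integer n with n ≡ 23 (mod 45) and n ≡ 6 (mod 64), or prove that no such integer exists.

n = 518

The moduli 45 and 64 are coprime, so by the Chinese Remainder Theorem a unique solution modulo 2880 exists.
Write n = 23 + 45t and require 23 + 45t ≡ 6 (mod 64), i.e. 45t ≡ 47 (mod 64).
Since 45·37 = 1665 = 26·64 + 1, the inverse of 45 mod 64 is 37.
Therefore t ≡ 37·47 = 1739 ≡ 11 (mod 64).
With t = 11: n = 23 + 45·11 = 518.
Verify: 518 = 11·45 + 23 and 518 = 8·64 + 6. ✓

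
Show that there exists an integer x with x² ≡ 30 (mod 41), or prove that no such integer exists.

Apply Euler's criterion with the prime 41: 30 is a quadratic residue iff 30^20 ≡ 1 (mod 41), and a non-residue iff it is ≡ −1.
Repeated squaring mod 41: 30^2 = 900 ≡ 39; 30^4 ≡ 39² = 1521 ≡ 4; 30^8 ≡ 4² = 16 ≡ 16; 30^16 ≡ 16² = 256 ≡ 10.
Since 20 = 16 + 4, 30^20 ≡ 10 · 4; multiplying out mod 41: 10·4 = 40 ≡ 40. Thus 30^20 ≡ 40 ≡ −1 (mod 41).
By Euler's criterion 30 is a quadratic non-residue mod 41: no x satisfies x² ≡ 30 (mod 41).

No such integer exists.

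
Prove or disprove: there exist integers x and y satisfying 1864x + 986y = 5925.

There are no such integers.

gcd(1864, 986) = 2, so every integer of the form 1864x + 986y is a multiple of 2.
But 5925 = 2·2962 + 1, so 2 ∤ 5925.
Therefore 1864x + 986y = 5925 has no solution in integers.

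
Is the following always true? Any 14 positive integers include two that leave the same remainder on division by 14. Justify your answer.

No; for instance {2, 3, 4, 5, 6, 7, 8, 9, 10, 11, 12, 13, 14, 15} is a counterexample.

Take the 14 consecutive integers 2, 3, …, 15: their residues mod 14 are all distinct because 14 ≤ 14.
So no two of them leave the same remainder on division by 14; the claim fails for this set.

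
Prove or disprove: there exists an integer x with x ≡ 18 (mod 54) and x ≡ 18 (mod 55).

x = 18

gcd(54, 55) = 1, so the Chinese Remainder Theorem guarantees exactly one residue class mod 2970 satisfying both.
Any solution of the first congruence is x = 18 + 54t; substituting into the second, 54t ≡ 18 − 18 ≡ 0 (mod 55).
t = 0 satisfies this.
With t = 0: x = 18 + 54·0 = 18.
Indeed 18 ≡ 18 (mod 54) and 18 ≡ 18 (mod 55).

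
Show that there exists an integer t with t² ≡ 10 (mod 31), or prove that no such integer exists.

t = 17 works: 17² = 289, and 289 − 10 = 279 = 9·31.

t = 17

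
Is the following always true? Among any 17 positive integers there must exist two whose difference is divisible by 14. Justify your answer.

There are exactly 14 possible remainders on division by 14.
Since 17 > 14, two of the 17 integers must share a residue class by the pigeonhole principle; call them a and b.
Their difference a − b is then a multiple of 14.

Yes.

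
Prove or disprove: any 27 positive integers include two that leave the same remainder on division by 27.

Take the 27 consecutive integers 128, 129, …, 154: their residues mod 27 are all distinct because 27 ≤ 27.
So no two of them leave the same remainder on division by 27; the claim fails for this set.

No, the set {128, 129, 130, 131, 132, 133, 134, 135, 136, 137, 138, 139, 140, 141, 142, 143, 144, 145, 146, 147, 148, 149, 150, 151, 152, 153, 154} is a counterexample.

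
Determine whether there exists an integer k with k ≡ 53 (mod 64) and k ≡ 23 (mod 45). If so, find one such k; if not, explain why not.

k = 1013

gcd(64, 45) = 1, so the Chinese Remainder Theorem guarantees exactly one residue class mod 2880 satisfying both.
Write k = 53 + 64t and require 53 + 64t ≡ 23 (mod 45), i.e. 64t ≡ 15 (mod 45).
64 ≡ 19 (mod 45), so this reads 19t ≡ 15 (mod 45). Since 19·19 = 361 = 8·45 + 1, the inverse of 19 mod 45 is 19.
Therefore t ≡ 19·15 = 285 ≡ 15 (mod 45).
With t = 15: k = 53 + 64·15 = 1013.
Verify: 1013 = 15·64 + 53 and 1013 = 22·45 + 23. ✓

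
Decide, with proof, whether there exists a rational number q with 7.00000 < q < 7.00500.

q = 1408/201

Scale by 201: the interval becomes (1407.00000, 1408.00500), which contains the integer 1408.
Hence 1408/201 is a rational number with 7.00000 < 1408/201 < 7.00500.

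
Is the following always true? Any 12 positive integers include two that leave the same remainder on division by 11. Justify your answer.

Yes, this is always true.

Partition the integers by their residue mod 11; there are 11 classes.
Placing 12 integers into 11 classes, some class receives at least two — say a and b.
That is, a and b leave the same remainder on division by 11, as claimed.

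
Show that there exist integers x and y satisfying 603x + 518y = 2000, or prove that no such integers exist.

603 and 518 are coprime, so 603x + 518y ranges over all of ℤ.
Run the Euclidean algorithm on 603 and 518: 603 = 1·518 + 85, 518 = 6·85 + 8, 85 = 10·8 + 5, 8 = 1·5 + 3, 5 = 1·3 + 2, 3 = 1·2 + 1, 2 = 2·1 + 0.
Unwinding: 1 = 3 − 1·2 = 3 − (5 − 1·3) = −5 + 2·3 = −5 + 2·(8 − 1·5) = 2·8 − 3·5 = 2·8 − 3·(85 − 10·8) = −3·85 + 32·8 = −3·85 + 32·(518 − 6·85) = 32·518 − 195·85 = 32·518 − 195·(603 − 1·518) = −195·603 + 227·518, i.e. 603·(-195) + 518·227 = 1.
Multiplying through by 2000: x = (-195)·2000 = -390000, y = 227·2000 = 454000 is a solution.
The general solution is x = -390000 + 518k, y = 454000 − 603k; taking k = 753 gives the smaller pair x = 54, y = -59.
Check: 603·54 + 518·(-59) = 32562 − 30562 = 2000. ✓

x = 54, y = -59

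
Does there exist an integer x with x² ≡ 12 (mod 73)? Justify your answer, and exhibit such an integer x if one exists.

x = 42

Take x = 42. Then 42² = 1764 = 24·73 + 12, so 42² ≡ 12 (mod 73).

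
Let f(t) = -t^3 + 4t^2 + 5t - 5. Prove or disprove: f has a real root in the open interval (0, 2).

f(0) = -5 and f(2) = 13, which have opposite signs.
f is continuous everywhere (it is a polynomial), in particular on [0, 2].
By the Intermediate Value Theorem, f takes the value 0 somewhere in the open interval.

Yes, f has a root in the interval.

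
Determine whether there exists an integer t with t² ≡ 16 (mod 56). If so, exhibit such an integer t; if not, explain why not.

Take t = 24. Then 24² = 576 = 10·56 + 16, so 24² ≡ 16 (mod 56).

t = 24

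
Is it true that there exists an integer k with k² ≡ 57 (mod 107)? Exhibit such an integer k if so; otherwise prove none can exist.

k = 59 works: 59² = 3481, and 3481 − 57 = 3424 = 32·107.

k = 59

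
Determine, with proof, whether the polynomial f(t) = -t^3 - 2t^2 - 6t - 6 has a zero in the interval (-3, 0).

Yes, f has a root in the interval.

f(-3) = 21 and f(0) = -6, which have opposite signs.
As a polynomial, f is continuous on every closed interval.
By the Intermediate Value Theorem f must vanish at some point of (-3, 0).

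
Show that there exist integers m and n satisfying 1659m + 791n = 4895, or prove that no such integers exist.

Any value of 1659m + 791n is a multiple of gcd(1659, 791) = 7.
However 4895 leaves remainder 2 on division by 7.
Therefore 1659m + 791n = 4895 has no solution in integers.

There are no such integers.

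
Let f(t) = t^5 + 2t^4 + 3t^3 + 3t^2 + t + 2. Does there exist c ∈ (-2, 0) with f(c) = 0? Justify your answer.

f(-2) = -12 and f(0) = 2, which have opposite signs.
As a polynomial, f is continuous on every closed interval.
By the Intermediate Value Theorem f must vanish at some point of (-2, 0).

Yes, such a c exists.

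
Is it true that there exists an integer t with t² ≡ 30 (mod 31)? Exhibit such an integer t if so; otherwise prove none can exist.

31 is prime, so by Euler's criterion 30 is a square mod 31 iff 30^((31−1)/2) = 30^15 ≡ 1 (mod 31).
Squaring successively (mod 31): 30^2 = 900 ≡ 1; 30^4 ≡ 1² = 1 ≡ 1; 30^8 ≡ 1² = 1 ≡ 1.
Since 15 = 8 + 4 + 2 + 1, 30^15 ≡ 1 · 1 · 1 · 30; multiplying out mod 31: 1·1 = 1 ≡ 1, then 1·1 = 1 ≡ 1, then 1·30 = 30 ≡ 30. Thus 30^15 ≡ 30 ≡ −1 (mod 31).
By Euler's criterion 30 is a quadratic non-residue mod 31: no t satisfies t² ≡ 30 (mod 31).

No such integer exists.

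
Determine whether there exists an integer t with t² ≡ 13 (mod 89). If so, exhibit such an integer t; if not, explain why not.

89 is prime, so by Euler's criterion 13 is a square mod 89 iff 13^((89−1)/2) = 13^44 ≡ 1 (mod 89).
Repeated squaring mod 89: 13^2 = 169 ≡ 80; 13^4 ≡ 80² = 6400 ≡ 81; 13^8 ≡ 81² = 6561 ≡ 64; 13^16 ≡ 64² = 4096 ≡ 2; 13^32 ≡ 2² = 4 ≡ 4.
Since 44 = 32 + 8 + 4, 13^44 ≡ 4 · 64 · 81; multiplying out mod 89: 4·64 = 256 ≡ 78, then 78·81 = 6318 ≡ 88. Thus 13^44 ≡ 88 ≡ −1 (mod 89).
The value −1 means 13 is a non-residue modulo 89, so t² ≡ 13 (mod 89) is impossible.

No, no such integer exists.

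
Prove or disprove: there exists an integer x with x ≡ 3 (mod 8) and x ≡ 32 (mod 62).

There is no such integer.

Both moduli are multiples of 2 = gcd(8, 62), so any solution would satisfy x ≡ 3 and x ≡ 32 modulo 2 simultaneously.
These are incompatible: 3 − 32 = -29 is not divisible by 2.
Hence the system has no solution.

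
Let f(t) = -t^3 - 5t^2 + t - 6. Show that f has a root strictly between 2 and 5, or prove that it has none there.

No.

f(2) = -32 and f(5) = -251, both negative, so a sign-change argument is unavailable; we show f keeps this sign on the whole interval.
Substitute t = 2 + u, where 0 < u < 3 on the interval. Expanding, f(2 + u) = -u^3 - 11u^2 - 31u - 32.
All 4 nonzero coefficients of this polynomial in u are negative; hence for u > 0 the value is a sum of negative terms (the constant -32 among them).
Therefore f(t) < 0 throughout (2, 5), and f has no zero there.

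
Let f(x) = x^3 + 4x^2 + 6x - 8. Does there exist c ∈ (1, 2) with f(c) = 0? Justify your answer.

Evaluate at the endpoints: f(1) = 3, f(2) = 28 — same sign (positive).
The derivative f'(x) = 3x^2 + 8x + 6 is a quadratic with discriminant 8² − 4·3·6 = -8 < 0; it never vanishes, so it is always positive (sign of the leading coefficient).
So f is strictly increasing; between 1 and 2 its values lie between f(1) = 3 and f(2) = 28, all positive. Therefore f has no root in (1, 2).

No such root exists.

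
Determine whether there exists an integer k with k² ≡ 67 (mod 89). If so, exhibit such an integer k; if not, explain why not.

k = 44

k = 44 works: 44² = 1936, and 1936 − 67 = 1869 = 21·89.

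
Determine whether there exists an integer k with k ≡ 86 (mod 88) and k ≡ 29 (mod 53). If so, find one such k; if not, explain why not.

The moduli 88 and 53 are coprime, so by the Chinese Remainder Theorem a unique solution modulo 4664 exists.
Any solution of the first congruence is k = 86 + 88t; substituting into the second, 88t ≡ 29 − 86 ≡ 49 (mod 53).
88 ≡ 35 (mod 53), so this reads 35t ≡ 49 (mod 53). Since 35·50 = 1750 = 33·53 + 1, the inverse of 35 mod 53 is 50.
Therefore t ≡ 50·49 = 2450 ≡ 12 (mod 53).
With t = 12: k = 86 + 88·12 = 1142.
Check: 1142 mod 88 = 86, 1142 mod 53 = 29. ✓

k = 1142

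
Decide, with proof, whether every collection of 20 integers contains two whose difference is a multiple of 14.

True.

Partition the integers by their residue mod 14; there are 14 classes.
With 20 integers and only 14 classes, the pigeonhole principle forces two of them, say a and b, into the same class.
Their difference a − b is then a multiple of 14.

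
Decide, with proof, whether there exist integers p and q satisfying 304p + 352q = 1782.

Both 304 and 352 are divisible by gcd(304, 352) = 16, hence so is any combination 304p + 352q.
But 1782 is not a multiple of 16 (it leaves remainder 6).
So the equation is unsolvable over ℤ.

No such integers exist.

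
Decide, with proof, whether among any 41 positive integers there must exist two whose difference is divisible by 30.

Each integer lies in one of the 30 residue classes modulo 30.
Placing 41 integers into 30 classes, some class receives at least two — say a and b.
Their difference a − b is then a multiple of 30.

Yes.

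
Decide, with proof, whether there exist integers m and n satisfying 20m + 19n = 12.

Since gcd(20, 19) = 1, every integer is an integer combination of 20 and 19.
Euclidean algorithm: 20 = 1·19 + 1, 19 = 19·1 + 0.
Unwinding: 1 = 20 − 1·19, i.e. 20·1 + 19·(-1) = 1.
Multiplying through by 12: m = 1·12 = 12, n = (-1)·12 = -12 is a solution.
Check: 20·12 + 19·(-12) = 240 − 228 = 12. ✓

m = 12, n = -12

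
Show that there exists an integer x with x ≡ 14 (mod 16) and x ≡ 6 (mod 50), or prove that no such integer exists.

gcd(16, 50) = 2. A simultaneous solution exists iff 14 ≡ 6 (mod 2); here 14 mod 2 = 0 = 6 mod 2, so it does.
Put x = 14 + 16t, so we need 16t ≡ 42 (mod 50), equivalently (divide by 2) 8t ≡ 21 (mod 25).
Since 8·22 = 176 = 7·25 + 1, the inverse of 8 mod 25 is 22.
Therefore t ≡ 22·21 = 462 ≡ 12 (mod 25).
Then x = 14 + 16·12 = 206.
Verify: 206 = 12·16 + 14 and 206 = 4·50 + 6. ✓

x = 206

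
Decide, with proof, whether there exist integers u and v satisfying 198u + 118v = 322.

gcd(198, 118) = 2, and 2 divides 322, so integer solutions exist.
Dividing through by 2 reduces the equation to 99u + 59v = 161.
Run the Euclidean algorithm on 99 and 59: 99 = 1·59 + 40, 59 = 1·40 + 19, 40 = 2·19 + 2, 19 = 9·2 + 1, 2 = 2·1 + 0.
Working back up the chain: 1 = 19 − 9·2 = 19 − 9·(40 − 2·19) = −9·40 + 19·19 = −9·40 + 19·(59 − 1·40) = 19·59 − 28·40 = 19·59 − 28·(99 − 1·59) = −28·99 + 47·59. So 99·(-28) + 59·47 = 1.
Times 161: 99·(-4508) + 59·7567 = 161, so (-4508, 7567) solves it.
Shifting by a multiple of (59, −99) keeps it a solution: u = -4508 + 77·59 = 35, v = 7567 − 77·99 = -56.
Indeed 198·35 + 118·(-56) = 6930 − 6608 = 322.

u = 35, v = -56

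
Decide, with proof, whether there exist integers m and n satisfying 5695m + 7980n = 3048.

No such integers exist.

Any value of 5695m + 7980n is a multiple of gcd(5695, 7980) = 5.
But 3048 is not a multiple of 5 (it leaves remainder 3).
Therefore 5695m + 7980n = 3048 has no solution in integers.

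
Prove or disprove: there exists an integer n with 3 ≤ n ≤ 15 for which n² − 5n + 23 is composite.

The values for n = 3, 4, …, 15 are 17, 19, 23, 29, 37, 47, 59, 73, 89, 107, 127, 149, 173, and each of these is prime.
So no value in the range makes the expression composite.

There is no such integer n in that range.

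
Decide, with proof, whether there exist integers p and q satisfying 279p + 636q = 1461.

p = 199, q = -85

gcd(279, 636) = 3, and 3 divides 1461, so integer solutions exist.
Dividing through by 3 reduces the equation to 93p + 212q = 487.
Run the Euclidean algorithm on 212 and 93: 212 = 2·93 + 26, 93 = 3·26 + 15, 26 = 1·15 + 11, 15 = 1·11 + 4, 11 = 2·4 + 3, 4 = 1·3 + 1, 3 = 3·1 + 0.
Back-substituting, 1 = 4 − 1·3 = 4 − (11 − 2·4) = −11 + 3·4 = −11 + 3·(15 − 1·11) = 3·15 − 4·11 = 3·15 − 4·(26 − 1·15) = −4·26 + 7·15 = −4·26 + 7·(93 − 3·26) = 7·93 − 25·26 = 7·93 − 25·(212 − 2·93) = −25·212 + 57·93; that is, 93·57 + 212·(-25) = 1.
Times 487: 93·27759 + 212·(-12175) = 487, so (27759, -12175) solves it.
Shifting by a multiple of (212, −93) keeps it a solution: p = 27759 − 130·212 = 199, q = -12175 + 130·93 = -85.
Check: 279·199 + 636·(-85) = 55521 − 54060 = 1461. ✓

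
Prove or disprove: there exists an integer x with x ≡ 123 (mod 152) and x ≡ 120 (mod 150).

Reduce both congruences modulo 2, which divides 152 and 150: they say x ≡ 123 (mod 2) and x ≡ 120 (mod 2).
However 123 ≡ 1 and 120 ≡ 0 (mod 2), and 1 ≠ 0.
Therefore no such x exists.

No such integer exists.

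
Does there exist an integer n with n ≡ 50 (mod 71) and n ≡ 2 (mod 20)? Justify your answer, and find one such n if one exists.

gcd(71, 20) = 1, so the Chinese Remainder Theorem guarantees exactly one residue class mod 1420 satisfying both.
Write n = 50 + 71t and require 50 + 71t ≡ 2 (mod 20), i.e. 71t ≡ 12 (mod 20).
71 ≡ 11 (mod 20), so this reads 11t ≡ 12 (mod 20). Note 11·11 = 121 ≡ 1 (mod 20) (as 121 − 1 = 6·20), so 11⁻¹ ≡ 11.
Multiplying by 11: t ≡ 11·12 = 132 ≡ 12 (mod 20).
Taking t = 12 gives n = 50 + 71·12 = 902.
Indeed 902 ≡ 50 (mod 71) and 902 ≡ 2 (mod 20).

n = 902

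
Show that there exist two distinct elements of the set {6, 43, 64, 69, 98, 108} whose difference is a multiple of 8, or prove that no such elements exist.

No, no such pair exists.

Residues mod 8: 6↦6, 43↦3, 64↦0, 69↦5, 98↦2, 108↦4.
These 6 residues are pairwise different, hence no difference of two elements is divisible by 8.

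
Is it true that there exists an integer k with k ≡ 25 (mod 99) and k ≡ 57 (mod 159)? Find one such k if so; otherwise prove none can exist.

gcd(99, 159) = 3. If k ≡ 25 (mod 99) and k ≡ 57 (mod 159), then k ≡ 25 (mod 3) and k ≡ 57 (mod 3).
However 25 ≡ 1 and 57 ≡ 0 (mod 3), and 1 ≠ 0.
So no integer satisfies both congruences.

No, no such integer exists.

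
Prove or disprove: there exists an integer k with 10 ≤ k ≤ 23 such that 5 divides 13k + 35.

At k = 10 we get 13·10 + 35 = 165, and 165 = 5·33.

k = 10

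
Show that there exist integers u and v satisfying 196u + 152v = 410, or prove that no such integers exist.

Any value of 196u + 152v is a multiple of gcd(196, 152) = 4.
But 410 is not a multiple of 4 (it leaves remainder 2).
Hence no integers u, v satisfy the equation.

There are no such integers.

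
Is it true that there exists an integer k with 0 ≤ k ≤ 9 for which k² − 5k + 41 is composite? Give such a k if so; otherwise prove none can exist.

k = 8

At k = 8: 8² − 5·8 + 41 = 65 = 5·13, which is composite.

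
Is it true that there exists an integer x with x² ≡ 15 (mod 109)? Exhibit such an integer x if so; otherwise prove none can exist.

Take x = 61. Then 61² = 3721 = 34·109 + 15, so 61² ≡ 15 (mod 109).

x = 61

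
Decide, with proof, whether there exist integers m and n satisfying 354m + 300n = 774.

m = 31, n = -34

Since gcd(354, 300) = 6 and 774 = 6·129, Bézout's identity guarantees a solution.
Dividing through by 6 reduces the equation to 59m + 50n = 129.
Euclidean algorithm: 59 = 1·50 + 9, 50 = 5·9 + 5, 9 = 1·5 + 4, 5 = 1·4 + 1, 4 = 4·1 + 0.
Working back up the chain: 1 = 5 − 1·4 = 5 − (9 − 1·5) = −9 + 2·5 = −9 + 2·(50 − 5·9) = 2·50 − 11·9 = 2·50 − 11·(59 − 1·50) = −11·59 + 13·50. So 59·(-11) + 50·13 = 1.
Scaling by 129 gives the particular solution (m, n) = (-1419, 1677).
Shifting by a multiple of (50, −59) keeps it a solution: m = -1419 + 29·50 = 31, n = 1677 − 29·59 = -34.
Check: 354·31 + 300·(-34) = 10974 − 10200 = 774. ✓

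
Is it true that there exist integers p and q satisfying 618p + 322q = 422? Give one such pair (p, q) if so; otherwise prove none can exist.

p = 120, q = -229

gcd(618, 322) = 2, and 2 divides 422, so integer solutions exist.
Dividing through by 2 reduces the equation to 309p + 161q = 211.
Dividing repeatedly: 309 = 1·161 + 148, 161 = 1·148 + 13, 148 = 11·13 + 5, 13 = 2·5 + 3, 5 = 1·3 + 2, 3 = 1·2 + 1, 2 = 2·1 + 0.
Back-substituting, 1 = 3 − 1·2 = 3 − (5 − 1·3) = −5 + 2·3 = −5 + 2·(13 − 2·5) = 2·13 − 5·5 = 2·13 − 5·(148 − 11·13) = −5·148 + 57·13 = −5·148 + 57·(161 − 1·148) = 57·161 − 62·148 = 57·161 − 62·(309 − 1·161) = −62·309 + 119·161; that is, 309·(-62) + 161·119 = 1.
Multiplying through by 211: p = (-62)·211 = -13082, q = 119·211 = 25109 is a solution.
The general solution is p = -13082 + 161k, q = 25109 − 309k; taking k = 82 gives the smaller pair p = 120, q = -229.
Indeed 618·120 + 322·(-229) = 74160 − 73738 = 422.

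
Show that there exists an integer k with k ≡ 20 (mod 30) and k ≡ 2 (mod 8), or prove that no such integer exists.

gcd(30, 8) = 2. A simultaneous solution exists iff 20 ≡ 2 (mod 2); here 20 mod 2 = 0 = 2 mod 2, so it does.
Step through k = 20, 20 + 30, 20 + 2·30, …: the values 20, 50 reduce mod 8 to 4, 2. The value 50 hits 2.
Verify: 50 = 1·30 + 20 and 50 = 6·8 + 2. ✓

k = 50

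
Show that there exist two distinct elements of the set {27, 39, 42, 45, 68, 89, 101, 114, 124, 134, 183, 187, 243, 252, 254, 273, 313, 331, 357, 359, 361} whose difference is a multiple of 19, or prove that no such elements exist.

Yes: 27 and 331.

Both 27 and 331 leave remainder 8 on division by 19; their difference 304 = 16·19 is a multiple of 19.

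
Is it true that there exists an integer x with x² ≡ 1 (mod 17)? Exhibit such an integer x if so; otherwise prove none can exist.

Take x = 16. Then 16² = 256 = 15·17 + 1, so 16² ≡ 1 (mod 17).

x = 16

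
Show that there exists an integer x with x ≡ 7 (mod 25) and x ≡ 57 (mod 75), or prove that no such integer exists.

Here gcd(25, 75) = 25, and both 7 and 57 leave remainder 7 mod 25, so the system is consistent.
List candidates x ≡ 7 (mod 25): 7, 32, 57. Modulo 75 these are 7, 32, 57; 57 gives 57 as required.
Indeed 57 ≡ 7 (mod 25) and 57 ≡ 57 (mod 75).

x = 57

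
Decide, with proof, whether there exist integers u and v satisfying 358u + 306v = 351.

No such integers exist.

gcd(358, 306) = 2, so every integer of the form 358u + 306v is a multiple of 2.
But 351 is not a multiple of 2 (it leaves remainder 1).
Hence no integers u, v satisfy the equation.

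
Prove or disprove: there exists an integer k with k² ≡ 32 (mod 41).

Take k = 14. Then 14² = 196 = 4·41 + 32, so 14² ≡ 32 (mod 41).

k = 14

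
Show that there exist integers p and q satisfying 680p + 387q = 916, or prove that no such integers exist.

p = 122, q = -212

680 and 387 are coprime, so 680p + 387q ranges over all of ℤ.
Run the Euclidean algorithm on 680 and 387: 680 = 1·387 + 293, 387 = 1·293 + 94, 293 = 3·94 + 11, 94 = 8·11 + 6, 11 = 1·6 + 5, 6 = 1·5 + 1, 5 = 5·1 + 0.
Back-substituting, 1 = 6 − 1·5 = 6 − (11 − 1·6) = −11 + 2·6 = −11 + 2·(94 − 8·11) = 2·94 − 17·11 = 2·94 − 17·(293 − 3·94) = −17·293 + 53·94 = −17·293 + 53·(387 − 1·293) = 53·387 − 70·293 = 53·387 − 70·(680 − 1·387) = −70·680 + 123·387; that is, 680·(-70) + 387·123 = 1.
Times 916: 680·(-64120) + 387·112668 = 916, so (-64120, 112668) solves it.
The general solution is p = -64120 + 387k, q = 112668 − 680k; taking k = 166 gives the smaller pair p = 122, q = -212.
Check: 680·122 + 387·(-212) = 82960 − 82044 = 916. ✓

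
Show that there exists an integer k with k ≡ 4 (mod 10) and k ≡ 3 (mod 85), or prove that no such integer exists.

gcd(10, 85) = 5. If k ≡ 4 (mod 10) and k ≡ 3 (mod 85), then k ≡ 4 (mod 5) and k ≡ 3 (mod 5).
But 4 mod 5 = 4 while 3 mod 5 = 3, a contradiction.
Hence the system has no solution.

No such integer exists.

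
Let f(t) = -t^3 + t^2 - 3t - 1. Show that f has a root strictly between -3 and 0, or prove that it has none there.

Such a root exists.

f(-3) = 44 and f(0) = -1, which have opposite signs.
f is continuous everywhere (it is a polynomial), in particular on [-3, 0].
By the Intermediate Value Theorem, f takes the value 0 somewhere in the open interval.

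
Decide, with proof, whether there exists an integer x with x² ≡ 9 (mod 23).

x = 20 works: 20² = 400, and 400 − 9 = 391 = 17·23.

x = 20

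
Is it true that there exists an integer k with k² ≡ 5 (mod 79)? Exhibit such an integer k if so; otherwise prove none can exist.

k = 20

Take k = 20. Then 20² = 400 = 5·79 + 5, so 20² ≡ 5 (mod 79).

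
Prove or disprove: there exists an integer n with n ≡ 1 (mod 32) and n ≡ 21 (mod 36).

gcd(32, 36) = 4. A simultaneous solution exists iff 1 ≡ 21 (mod 4); here 1 mod 4 = 1 = 21 mod 4, so it does.
Step through n = 1, 1 + 32, 1 + 2·32, …: the values 1, 33, 65, 97, 129 reduce mod 36 to 1, 33, 29, 25, 21. The value 129 hits 21.
Indeed 129 ≡ 1 (mod 32) and 129 ≡ 21 (mod 36).

n = 129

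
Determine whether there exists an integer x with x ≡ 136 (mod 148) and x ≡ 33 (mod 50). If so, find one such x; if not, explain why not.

There is no such integer.

gcd(148, 50) = 2. If x ≡ 136 (mod 148) and x ≡ 33 (mod 50), then x ≡ 136 (mod 2) and x ≡ 33 (mod 2).
These are incompatible: 136 − 33 = 103 is not divisible by 2.
Hence the system has no solution.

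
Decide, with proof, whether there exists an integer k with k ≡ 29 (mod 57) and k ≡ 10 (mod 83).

k = 3164

The moduli 57 and 83 are coprime, so by the Chinese Remainder Theorem a unique solution modulo 4731 exists.
Write k = 29 + 57t and require 29 + 57t ≡ 10 (mod 83), i.e. 57t ≡ 64 (mod 83).
Note 57·67 = 3819 ≡ 1 (mod 83) (as 3819 − 1 = 46·83), so 57⁻¹ ≡ 67.
Multiplying by 67: t ≡ 67·64 = 4288 ≡ 55 (mod 83).
With t = 55: k = 29 + 57·55 = 3164.
Check: 3164 mod 57 = 29, 3164 mod 83 = 10. ✓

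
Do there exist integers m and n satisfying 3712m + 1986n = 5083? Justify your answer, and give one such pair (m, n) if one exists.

There are no such integers.

Both 3712 and 1986 are divisible by gcd(3712, 1986) = 2, hence so is any combination 3712m + 1986n.
However 5083 leaves remainder 1 on division by 2.
Hence no integers m, n satisfy the equation.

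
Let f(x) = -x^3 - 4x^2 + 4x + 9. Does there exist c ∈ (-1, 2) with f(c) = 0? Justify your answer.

Such a root exists.

f(-1) = 2 and f(2) = -7, which have opposite signs.
Since f is a polynomial it is continuous on [-1, 2].
So by the Intermediate Value Theorem there is a c strictly between -1 and 2 with f(c) = 0.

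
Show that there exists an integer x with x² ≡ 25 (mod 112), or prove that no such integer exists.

x = 75 works: 75² = 5625, and 5625 − 25 = 5600 = 50·112.

x = 75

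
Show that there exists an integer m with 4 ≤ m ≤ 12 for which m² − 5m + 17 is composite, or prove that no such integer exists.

There is no such integer m in that range.

The values for m = 4, 5, …, 12 are 13, 17, 23, 31, 41, 53, 67, 83, 101, and each of these is prime.
So no value in the range makes the expression composite.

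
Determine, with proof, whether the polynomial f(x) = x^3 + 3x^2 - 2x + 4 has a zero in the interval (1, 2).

The endpoint values f(1) = 6 and f(2) = 20 are both positive. Claim: f(x) > 0 for every x in (1, 2).
Shift to the endpoint 1: with x = 1 + u (0 < u < 1), one computes f(1 + u) = u^3 + 6u^2 + 7u + 6.
All 4 nonzero coefficients of this polynomial in u are positive; hence for u > 0 the value is a sum of positive terms (the constant 6 among them).
Therefore f(x) > 0 throughout (1, 2), and f has no zero there.

No.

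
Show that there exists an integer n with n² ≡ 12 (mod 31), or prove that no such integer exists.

There is no such integer.

31 is prime, so by Euler's criterion 12 is a square mod 31 iff 12^((31−1)/2) = 12^15 ≡ 1 (mod 31).
Squaring successively (mod 31): 12^2 = 144 ≡ 20; 12^4 ≡ 20² = 400 ≡ 28; 12^8 ≡ 28² = 784 ≡ 9.
Since 15 = 8 + 4 + 2 + 1, 12^15 ≡ 9 · 28 · 20 · 12; multiplying out mod 31: 9·28 = 252 ≡ 4, then 4·20 = 80 ≡ 18, then 18·12 = 216 ≡ 30. Thus 12^15 ≡ 30 ≡ −1 (mod 31).
By Euler's criterion 12 is a quadratic non-residue mod 31: no n satisfies n² ≡ 12 (mod 31).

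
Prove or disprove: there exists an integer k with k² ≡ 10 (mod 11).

No, no such integer exists.

Computing k² mod 11 for k = 0, 1, …, 5 (enough, by the symmetry k ↦ 11 − k) gives 0, 1, 4, 9, 5, 3.
So the quadratic residues mod 11 are {0, 1, 3, 4, 5, 9}, and 10 is not among them.
Therefore k² ≡ 10 (mod 11) has no solution.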